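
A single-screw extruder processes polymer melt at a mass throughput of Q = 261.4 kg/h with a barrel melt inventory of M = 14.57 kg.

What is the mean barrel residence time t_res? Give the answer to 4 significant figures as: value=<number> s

Q_s = Q / 3600 = 261.4 / 3600 = 0.0726111 kg/s
t_res = M / Q_s = 14.57 / 0.0726111 = 200.658 s

value=200.7 s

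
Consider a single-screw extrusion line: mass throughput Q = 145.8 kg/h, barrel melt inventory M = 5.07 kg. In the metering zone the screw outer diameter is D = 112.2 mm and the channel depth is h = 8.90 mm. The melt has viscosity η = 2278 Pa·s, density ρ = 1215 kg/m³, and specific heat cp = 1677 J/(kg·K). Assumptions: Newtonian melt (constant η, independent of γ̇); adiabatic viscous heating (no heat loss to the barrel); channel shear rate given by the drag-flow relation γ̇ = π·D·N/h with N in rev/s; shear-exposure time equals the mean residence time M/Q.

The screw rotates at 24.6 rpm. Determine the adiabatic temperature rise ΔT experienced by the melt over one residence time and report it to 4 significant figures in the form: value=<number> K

Convert throughput: Q = 145.8 kg/h = 145.8/3600 = 0.0405 kg/s
Mean residence time: t_res = M/Q_s = 5.07 kg / 0.0405 kg/s = 125.185 s
Convert to SI: D = 0.1122 m, h = 0.0089 m, N = 24.6/60 = 0.41 rev/s
Shear rate: γ̇ = πDN/h = π·0.1122·0.41/0.0089 = 16.2382 s⁻¹
ΔT = η·γ̇²·t_res/(ρ·cp) = [2278 × 16.2382² × 125.185] / [1215 × 1677] = 36.9037 K

value=36.90 K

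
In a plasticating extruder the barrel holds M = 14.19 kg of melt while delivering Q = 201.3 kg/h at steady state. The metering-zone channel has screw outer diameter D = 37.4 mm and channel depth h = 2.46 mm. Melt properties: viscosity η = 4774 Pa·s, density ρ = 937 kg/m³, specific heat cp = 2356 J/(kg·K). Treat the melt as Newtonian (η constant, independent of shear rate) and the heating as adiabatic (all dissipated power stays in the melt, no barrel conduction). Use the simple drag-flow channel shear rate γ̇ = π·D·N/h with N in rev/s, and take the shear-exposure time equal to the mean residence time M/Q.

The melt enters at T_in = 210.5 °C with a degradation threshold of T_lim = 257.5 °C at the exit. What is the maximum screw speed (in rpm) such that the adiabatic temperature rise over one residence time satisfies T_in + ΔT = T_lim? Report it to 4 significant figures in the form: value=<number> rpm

Convert throughput: Q = 201.3 kg/h = 201.3/3600 = 0.0559167 kg/s
t_res = M / Q_s = 14.19 ÷ 0.0559167 = 253.77 s
Convert to metres: D = 0.0374 m, h = 0.00246 m
ΔT_a = T_lim − T_in = 257.5 − 210.5 = 47 K
Invert ΔT = ηγ̇²t_res/(ρcp) for γ̇: γ̇_max² = ΔT_a ρ cp / (η t_res) = 47·937·2356 / (4774·253.77) = 85.6425 s⁻²
γ̇_max = √85.6425 = 9.25432 s⁻¹
N_max = γ̇_max·h / (π·D) = 9.25432 · 0.00246 / (π · 0.0374) = 0.193757 rev/s = 11.6254 rpm

value=11.63 rpm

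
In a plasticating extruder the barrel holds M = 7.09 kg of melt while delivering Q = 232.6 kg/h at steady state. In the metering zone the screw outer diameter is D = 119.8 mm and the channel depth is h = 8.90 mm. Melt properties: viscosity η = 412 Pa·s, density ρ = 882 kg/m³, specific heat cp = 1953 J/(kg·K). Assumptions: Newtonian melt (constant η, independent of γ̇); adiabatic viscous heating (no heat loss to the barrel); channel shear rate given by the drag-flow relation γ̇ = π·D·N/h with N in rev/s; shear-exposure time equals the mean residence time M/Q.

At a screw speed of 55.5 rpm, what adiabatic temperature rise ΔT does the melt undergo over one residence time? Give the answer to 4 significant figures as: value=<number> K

Convert throughput: Q = 232.6 kg/h = 232.6/3600 = 0.0646111 kg/s
t_res = M / Q_s = 7.09 / 0.0646111 = 109.733 s
Convert to SI: D = 0.1198 m, h = 0.0089 m, N = 55.5/60 = 0.925 rev/s
Shear rate: γ̇ = πDN/h = π·0.1198·0.925/0.0089 = 39.1164 s⁻¹
ΔT = η·γ̇²·t_res / (ρ·cp) = 412 · (39.1164)² · 109.733 / (882 · 1953) = 40.1589 K

value=40.16 K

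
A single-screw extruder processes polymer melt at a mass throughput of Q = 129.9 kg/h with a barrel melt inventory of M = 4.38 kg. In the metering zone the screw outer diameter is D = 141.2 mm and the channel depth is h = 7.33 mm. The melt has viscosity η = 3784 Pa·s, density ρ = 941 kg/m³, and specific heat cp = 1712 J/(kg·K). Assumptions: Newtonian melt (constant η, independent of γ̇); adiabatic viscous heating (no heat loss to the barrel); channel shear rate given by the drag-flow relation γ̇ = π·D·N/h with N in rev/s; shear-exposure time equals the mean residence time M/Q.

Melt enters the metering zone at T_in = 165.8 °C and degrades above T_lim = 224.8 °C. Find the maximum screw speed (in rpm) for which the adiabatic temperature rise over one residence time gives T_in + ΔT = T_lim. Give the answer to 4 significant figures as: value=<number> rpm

Q_s = Q / 3600 = 129.9 / 3600 = 0.0360833 kg/s
t_res = M / Q_s = 4.38 ÷ 0.0360833 = 121.386 s
D = 141.2 mm = 0.1412 m;  h = 7.33 mm = 0.00733 m
Allowable rise: ΔT_a = T_lim − T_in = 224.8 − 165.8 = 59 K
γ̇_max² = ΔT_a·ρ·cp / (η·t_res) = [59 × 941 × 1712] / [3784 × 121.386] = 206.932 s⁻²
γ̇_max = √206.932 = 14.3851 s⁻¹
N_max = γ̇_max h / (πD) = 14.3851·0.00733/(π·0.1412) = 0.237702 rev/s → ×60 = 14.2621 rpm

value=14.26 rpm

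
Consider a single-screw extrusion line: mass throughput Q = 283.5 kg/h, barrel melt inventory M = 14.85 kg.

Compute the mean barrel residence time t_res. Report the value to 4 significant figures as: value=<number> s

Convert throughput: Q = 283.5 kg/h = 283.5/3600 = 0.07875 kg/s
t_res = M / Q_s = 14.85 ÷ 0.07875 = 188.571 s

value=188.6 s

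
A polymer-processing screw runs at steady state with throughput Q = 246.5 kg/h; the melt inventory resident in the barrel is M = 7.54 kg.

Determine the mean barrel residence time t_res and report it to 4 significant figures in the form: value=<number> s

value=110.1 s

Convert throughput: Q = 246.5 kg/h = 246.5/3600 = 0.0684722 kg/s
t_res = M / Q_s = 7.54 / 0.0684722 = 110.118 s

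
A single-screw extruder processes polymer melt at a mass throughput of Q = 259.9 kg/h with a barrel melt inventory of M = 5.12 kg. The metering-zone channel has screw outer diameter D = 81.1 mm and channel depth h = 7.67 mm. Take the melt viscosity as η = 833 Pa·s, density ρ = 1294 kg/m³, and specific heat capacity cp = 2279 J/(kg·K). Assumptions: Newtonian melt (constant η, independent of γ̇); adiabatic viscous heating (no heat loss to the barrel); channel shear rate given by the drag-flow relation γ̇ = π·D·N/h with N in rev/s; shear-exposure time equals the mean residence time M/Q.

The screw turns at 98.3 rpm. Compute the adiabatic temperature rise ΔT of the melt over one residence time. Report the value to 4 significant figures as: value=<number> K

Throughput in SI: Q_s = 259.9 kg/h ÷ 3600 s/h = 0.0721944 kg/s
Mean residence time: t_res = M/Q_s = 5.12 kg / 0.0721944 kg/s = 70.9196 s
Geometry in metres: D = 81.1 mm → 0.0811 m, h = 7.67 mm → 0.00767 m; screw speed N = 98.3 rpm = 1.63833 rev/s
γ̇ = π·D·N / h = π · 0.0811 · 1.63833 / 0.00767 = 54.4224 s⁻¹
ΔT = η·γ̇²·t_res / (ρ·cp) = 833 · (54.4224)² · 70.9196 / (1294 · 2279) = 59.3318 K

value=59.33 K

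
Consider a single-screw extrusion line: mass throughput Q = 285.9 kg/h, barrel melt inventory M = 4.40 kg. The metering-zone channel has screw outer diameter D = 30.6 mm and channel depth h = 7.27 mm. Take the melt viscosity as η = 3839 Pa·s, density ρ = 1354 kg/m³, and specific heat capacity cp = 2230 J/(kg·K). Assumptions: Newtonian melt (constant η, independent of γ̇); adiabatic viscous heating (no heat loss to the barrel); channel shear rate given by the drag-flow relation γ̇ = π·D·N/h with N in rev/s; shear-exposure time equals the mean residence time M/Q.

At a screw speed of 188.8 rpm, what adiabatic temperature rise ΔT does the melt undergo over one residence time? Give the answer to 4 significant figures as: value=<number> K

Throughput in SI: Q_s = 285.9 kg/h ÷ 3600 s/h = 0.0794167 kg/s
Mean residence time: t_res = M/Q_s = 4.40 kg / 0.0794167 kg/s = 55.404 s
D = 30.6 mm = 0.0306 m;  h = 7.27 mm = 0.00727 m;  N = 188.8 rpm / 60 = 3.14667 rev/s
γ̇ = π D N / h = (π)(0.0306)(3.14667) / 0.00727 = 41.609 s⁻¹
Adiabatic rise: ΔT = η γ̇² t_res / (ρ cp) = 3839·(41.609)²·55.404 / (1354·2230) = 121.958 K

value=122.0 K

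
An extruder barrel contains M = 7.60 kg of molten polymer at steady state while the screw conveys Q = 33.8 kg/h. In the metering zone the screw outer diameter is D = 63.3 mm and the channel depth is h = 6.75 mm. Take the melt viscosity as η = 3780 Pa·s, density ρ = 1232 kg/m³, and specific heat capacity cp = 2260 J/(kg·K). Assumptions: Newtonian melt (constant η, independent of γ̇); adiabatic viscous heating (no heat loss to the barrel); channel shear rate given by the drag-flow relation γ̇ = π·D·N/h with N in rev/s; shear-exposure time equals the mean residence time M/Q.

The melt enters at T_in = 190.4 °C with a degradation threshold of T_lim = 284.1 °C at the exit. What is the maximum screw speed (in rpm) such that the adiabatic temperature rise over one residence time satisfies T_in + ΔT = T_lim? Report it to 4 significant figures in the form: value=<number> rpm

value=18.81 rpm

Throughput in SI: Q_s = 33.8 kg/h ÷ 3600 s/h = 0.00938889 kg/s
Mean residence time: t_res = M/Q_s = 7.60 kg / 0.00938889 kg/s = 809.467 s
Geometry in SI: D = 63.3 mm → 0.0633 m, h = 6.75 mm → 0.00675 m
ΔT_a = T_lim − T_in = 284.1 °C − 190.4 °C = 93.7 K
γ̇_max² = ΔT_a·ρ·cp/(η·t_res) = 93.7·1232·2260/(3780·809.467) = 85.2644 s⁻²
γ̇_max = sqrt(85.2644) = 9.23387 s⁻¹
N_max = γ̇_max·h / (π·D) = 9.23387 · 0.00675 / (π · 0.0633) = 0.313425 rev/s = 18.8055 rpm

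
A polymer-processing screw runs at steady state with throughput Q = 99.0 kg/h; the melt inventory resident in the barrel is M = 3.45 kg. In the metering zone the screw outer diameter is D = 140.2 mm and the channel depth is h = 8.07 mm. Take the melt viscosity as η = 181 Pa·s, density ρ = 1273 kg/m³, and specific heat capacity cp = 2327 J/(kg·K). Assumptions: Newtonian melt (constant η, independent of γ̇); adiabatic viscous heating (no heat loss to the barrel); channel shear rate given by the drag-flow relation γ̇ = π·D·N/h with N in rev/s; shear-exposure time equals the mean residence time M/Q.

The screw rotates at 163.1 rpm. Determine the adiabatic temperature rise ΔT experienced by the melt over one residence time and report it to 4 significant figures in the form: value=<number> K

value=168.7 K

Throughput in SI: Q_s = 99.0 kg/h ÷ 3600 s/h = 0.0275 kg/s
t_res = M / Q_s = 3.45 ÷ 0.0275 = 125.455 s
D = 140.2 mm = 0.1402 m;  h = 8.07 mm = 0.00807 m;  N = 163.1 rpm / 60 = 2.71833 rev/s
γ̇ = π D N / h = (π)(0.1402)(2.71833) / 0.00807 = 148.363 s⁻¹
ΔT = η·γ̇²·t_res / (ρ·cp) = 181 · (148.363)² · 125.455 / (1273 · 2327) = 168.731 K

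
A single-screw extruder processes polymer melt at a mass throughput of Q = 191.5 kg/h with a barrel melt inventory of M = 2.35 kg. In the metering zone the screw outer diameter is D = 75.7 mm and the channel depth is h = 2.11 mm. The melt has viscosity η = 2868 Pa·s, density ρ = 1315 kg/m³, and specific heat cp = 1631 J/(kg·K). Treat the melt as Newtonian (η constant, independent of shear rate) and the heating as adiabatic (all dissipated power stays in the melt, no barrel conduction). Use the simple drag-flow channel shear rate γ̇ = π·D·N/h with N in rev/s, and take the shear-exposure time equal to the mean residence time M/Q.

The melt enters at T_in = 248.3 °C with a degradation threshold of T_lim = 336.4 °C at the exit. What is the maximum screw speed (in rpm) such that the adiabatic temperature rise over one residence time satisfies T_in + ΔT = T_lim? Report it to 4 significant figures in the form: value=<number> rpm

Throughput in SI: Q_s = 191.5 kg/h ÷ 3600 s/h = 0.0531944 kg/s
t_res = M / Q_s = 2.35 / 0.0531944 = 44.1775 s
Convert to metres: D = 0.0757 m, h = 0.00211 m
Allowable rise: ΔT_a = T_lim − T_in = 336.4 − 248.3 = 88.1 K
Invert ΔT = ηγ̇²t_res/(ρcp) for γ̇: γ̇_max² = ΔT_a ρ cp / (η t_res) = 88.1·1315·1631 / (2868·44.1775) = 1491.33 s⁻²
γ̇_max = sqrt(1491.33) = 38.6178 s⁻¹
Solve γ̇ = πDN/h for N: N_max = γ̇_max·h/(π·D) = 38.6178 × 0.00211 / (π × 0.0757) = 0.342629 rev/s = 20.5577 rpm

value=20.56 rpm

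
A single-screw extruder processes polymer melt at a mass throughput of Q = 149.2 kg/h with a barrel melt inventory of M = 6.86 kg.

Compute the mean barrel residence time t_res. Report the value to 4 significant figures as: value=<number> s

Q_s = Q / 3600 = 149.2 / 3600 = 0.0414444 kg/s
t_res = M / Q_s = 6.86 / 0.0414444 = 165.523 s

value=165.5 s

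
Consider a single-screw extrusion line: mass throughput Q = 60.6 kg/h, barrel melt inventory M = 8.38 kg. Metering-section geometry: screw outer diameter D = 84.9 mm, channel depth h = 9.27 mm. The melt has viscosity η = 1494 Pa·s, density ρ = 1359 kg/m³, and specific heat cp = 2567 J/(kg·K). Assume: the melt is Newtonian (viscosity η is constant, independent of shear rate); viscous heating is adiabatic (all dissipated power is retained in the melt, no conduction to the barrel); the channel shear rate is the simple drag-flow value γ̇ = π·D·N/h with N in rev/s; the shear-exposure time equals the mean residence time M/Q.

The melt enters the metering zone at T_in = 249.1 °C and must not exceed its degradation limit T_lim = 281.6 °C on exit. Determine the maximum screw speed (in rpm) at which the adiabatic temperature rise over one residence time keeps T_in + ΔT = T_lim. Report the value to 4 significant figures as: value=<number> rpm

Convert throughput: Q = 60.6 kg/h = 60.6/3600 = 0.0168333 kg/s
t_res = M / Q_s = 8.38 ÷ 0.0168333 = 497.822 s
Convert to metres: D = 0.0849 m, h = 0.00927 m
ΔT_a = T_lim − T_in = 281.6 − 249.1 = 32.5 K
γ̇_max² = ΔT_a·ρ·cp/(η·t_res) = 32.5·1359·2567/(1494·497.822) = 152.442 s⁻²
Take the square root: γ̇_max = √(152.442) = 12.3467 s⁻¹
Solve γ̇ = πDN/h for N: N_max = γ̇_max·h/(π·D) = 12.3467 × 0.00927 / (π × 0.0849) = 0.429116 rev/s = 25.7469 rpm

value=25.75 rpm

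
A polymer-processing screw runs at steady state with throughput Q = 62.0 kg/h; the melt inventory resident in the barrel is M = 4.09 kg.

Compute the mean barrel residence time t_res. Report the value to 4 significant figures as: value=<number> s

Convert throughput: Q = 62.0 kg/h = 62.0/3600 = 0.0172222 kg/s
Mean residence time: t_res = M/Q_s = 4.09 kg / 0.0172222 kg/s = 237.484 s

value=237.5 s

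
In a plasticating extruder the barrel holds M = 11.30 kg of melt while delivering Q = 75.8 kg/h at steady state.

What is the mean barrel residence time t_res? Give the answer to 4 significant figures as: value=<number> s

Throughput in SI: Q_s = 75.8 kg/h ÷ 3600 s/h = 0.0210556 kg/s
t_res = M / Q_s = 11.30 ÷ 0.0210556 = 536.675 s

value=536.7 s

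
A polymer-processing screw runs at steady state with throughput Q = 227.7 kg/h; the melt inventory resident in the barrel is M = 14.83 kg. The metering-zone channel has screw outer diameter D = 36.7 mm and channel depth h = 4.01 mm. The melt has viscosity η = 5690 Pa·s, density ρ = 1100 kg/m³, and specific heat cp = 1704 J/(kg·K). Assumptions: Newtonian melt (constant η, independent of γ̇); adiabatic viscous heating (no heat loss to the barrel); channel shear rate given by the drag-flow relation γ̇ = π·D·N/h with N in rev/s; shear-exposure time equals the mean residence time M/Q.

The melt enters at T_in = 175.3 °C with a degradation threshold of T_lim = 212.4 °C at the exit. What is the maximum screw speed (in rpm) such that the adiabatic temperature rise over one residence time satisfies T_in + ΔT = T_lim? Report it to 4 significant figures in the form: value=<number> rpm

value=15.07 rpm

Throughput in SI: Q_s = 227.7 kg/h ÷ 3600 s/h = 0.06325 kg/s
Mean residence time: t_res = M/Q_s = 14.83 kg / 0.06325 kg/s = 234.466 s
D = 36.7 mm = 0.0367 m;  h = 4.01 mm = 0.00401 m
ΔT_a = T_lim − T_in = 212.4 − 175.3 = 37.1 K
γ̇_max² = ΔT_a·ρ·cp / (η·t_res) = [37.1 × 1100 × 1704] / [5690 × 234.466] = 52.1247 s⁻²
γ̇_max = √52.1247 = 7.21974 s⁻¹
Solve γ̇ = πDN/h for N: N_max = γ̇_max·h/(π·D) = 7.21974 × 0.00401 / (π × 0.0367) = 0.251102 rev/s = 15.0661 rpm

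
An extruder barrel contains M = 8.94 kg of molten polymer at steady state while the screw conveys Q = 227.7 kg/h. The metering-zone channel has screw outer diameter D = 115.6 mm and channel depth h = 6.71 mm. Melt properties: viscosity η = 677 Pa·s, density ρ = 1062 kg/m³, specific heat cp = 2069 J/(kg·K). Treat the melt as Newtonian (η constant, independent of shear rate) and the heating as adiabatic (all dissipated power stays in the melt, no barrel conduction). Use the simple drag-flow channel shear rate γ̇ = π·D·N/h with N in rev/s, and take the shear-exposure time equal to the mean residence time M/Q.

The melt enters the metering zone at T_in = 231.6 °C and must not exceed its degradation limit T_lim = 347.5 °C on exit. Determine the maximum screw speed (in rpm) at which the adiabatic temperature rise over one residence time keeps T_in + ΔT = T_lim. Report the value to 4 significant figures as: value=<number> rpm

value=57.19 rpm

Convert throughput: Q = 227.7 kg/h = 227.7/3600 = 0.06325 kg/s
t_res = M / Q_s = 8.94 ÷ 0.06325 = 141.344 s
Geometry in SI: D = 115.6 mm → 0.1156 m, h = 6.71 mm → 0.00671 m
ΔT_a = T_lim − T_in = 347.5 °C − 231.6 °C = 115.9 K
Invert ΔT = ηγ̇²t_res/(ρcp) for γ̇: γ̇_max² = ΔT_a ρ cp / (η t_res) = 115.9·1062·2069 / (677·141.344) = 2661.35 s⁻²
γ̇_max = sqrt(2661.35) = 51.5883 s⁻¹
N_max = γ̇_max·h / (π·D) = 51.5883 · 0.00671 / (π · 0.1156) = 0.953161 rev/s = 57.1897 rpm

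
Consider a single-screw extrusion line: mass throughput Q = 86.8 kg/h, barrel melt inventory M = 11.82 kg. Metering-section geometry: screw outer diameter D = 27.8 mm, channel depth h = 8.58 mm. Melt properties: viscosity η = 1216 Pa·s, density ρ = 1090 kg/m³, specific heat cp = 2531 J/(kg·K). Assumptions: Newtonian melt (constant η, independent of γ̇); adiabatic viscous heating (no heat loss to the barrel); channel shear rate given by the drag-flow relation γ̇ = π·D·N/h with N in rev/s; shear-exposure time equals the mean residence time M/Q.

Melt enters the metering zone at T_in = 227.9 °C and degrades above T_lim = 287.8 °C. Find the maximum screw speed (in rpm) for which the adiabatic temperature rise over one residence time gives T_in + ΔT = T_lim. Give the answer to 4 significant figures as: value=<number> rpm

Q_s = Q / 3600 = 86.8 / 3600 = 0.0241111 kg/s
t_res = M / Q_s = 11.82 / 0.0241111 = 490.23 s
Geometry in SI: D = 27.8 mm → 0.0278 m, h = 8.58 mm → 0.00858 m
Allowable rise: ΔT_a = T_lim − T_in = 287.8 − 227.9 = 59.9 K
γ̇_max² = ΔT_a·ρ·cp/(η·t_res) = 59.9·1090·2531/(1216·490.23) = 277.212 s⁻²
Take the square root: γ̇_max = √(277.212) = 16.6497 s⁻¹
N_max = γ̇_max·h / (π·D) = 16.6497 · 0.00858 / (π · 0.0278) = 1.63568 rev/s = 98.1408 rpm

value=98.14 rpm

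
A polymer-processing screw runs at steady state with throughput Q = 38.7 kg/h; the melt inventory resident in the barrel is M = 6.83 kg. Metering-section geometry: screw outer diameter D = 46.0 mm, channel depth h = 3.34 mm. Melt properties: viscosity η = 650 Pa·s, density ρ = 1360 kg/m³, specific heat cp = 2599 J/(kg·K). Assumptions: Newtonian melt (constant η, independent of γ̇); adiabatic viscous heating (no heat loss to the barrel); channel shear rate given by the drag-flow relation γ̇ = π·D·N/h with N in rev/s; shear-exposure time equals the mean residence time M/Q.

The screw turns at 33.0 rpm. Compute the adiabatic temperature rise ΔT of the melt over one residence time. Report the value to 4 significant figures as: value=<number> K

value=66.16 K

Throughput in SI: Q_s = 38.7 kg/h ÷ 3600 s/h = 0.01075 kg/s
t_res = M / Q_s = 6.83 / 0.01075 = 635.349 s
D = 46.0 mm = 0.046 m;  h = 3.34 mm = 0.00334 m;  N = 33.0 rpm / 60 = 0.55 rev/s
γ̇ = π D N / h = (π)(0.046)(0.55) / 0.00334 = 23.7971 s⁻¹
ΔT = η·γ̇²·t_res / (ρ·cp) = 650 · (23.7971)² · 635.349 / (1360 · 2599) = 66.165 K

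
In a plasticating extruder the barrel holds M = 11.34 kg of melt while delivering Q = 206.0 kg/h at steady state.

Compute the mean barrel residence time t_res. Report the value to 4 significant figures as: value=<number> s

Q_s = Q / 3600 = 206.0 / 3600 = 0.0572222 kg/s
Mean residence time: t_res = M/Q_s = 11.34 kg / 0.0572222 kg/s = 198.175 s

value=198.2 s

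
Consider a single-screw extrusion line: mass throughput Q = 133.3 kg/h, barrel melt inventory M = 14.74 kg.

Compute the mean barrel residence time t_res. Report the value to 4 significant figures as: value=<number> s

value=398.1 s

Q_s = Q / 3600 = 133.3 / 3600 = 0.0370278 kg/s
Mean residence time: t_res = M/Q_s = 14.74 kg / 0.0370278 kg/s = 398.08 s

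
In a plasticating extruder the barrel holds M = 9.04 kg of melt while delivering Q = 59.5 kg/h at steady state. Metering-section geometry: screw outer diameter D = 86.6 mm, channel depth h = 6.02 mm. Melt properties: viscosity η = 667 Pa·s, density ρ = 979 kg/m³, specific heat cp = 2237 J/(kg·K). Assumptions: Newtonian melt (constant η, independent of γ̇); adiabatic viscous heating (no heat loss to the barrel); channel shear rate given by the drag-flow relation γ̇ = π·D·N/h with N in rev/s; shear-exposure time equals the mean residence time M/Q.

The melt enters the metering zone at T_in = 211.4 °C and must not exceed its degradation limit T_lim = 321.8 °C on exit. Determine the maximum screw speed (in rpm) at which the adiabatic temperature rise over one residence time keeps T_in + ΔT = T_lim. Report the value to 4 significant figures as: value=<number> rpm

value=34.18 rpm

Throughput in SI: Q_s = 59.5 kg/h ÷ 3600 s/h = 0.0165278 kg/s
Mean residence time: t_res = M/Q_s = 9.04 kg / 0.0165278 kg/s = 546.958 s
Geometry in SI: D = 86.6 mm → 0.0866 m, h = 6.02 mm → 0.00602 m
ΔT_a = T_lim − T_in = 321.8 − 211.4 = 110.4 K
γ̇_max² = ΔT_a·ρ·cp / (η·t_res) = [110.4 × 979 × 2237] / [667 × 546.958] = 662.732 s⁻²
Take the square root: γ̇_max = √(662.732) = 25.7436 s⁻¹
N_max = γ̇_max·h / (π·D) = 25.7436 · 0.00602 / (π · 0.0866) = 0.569636 rev/s = 34.1782 rpm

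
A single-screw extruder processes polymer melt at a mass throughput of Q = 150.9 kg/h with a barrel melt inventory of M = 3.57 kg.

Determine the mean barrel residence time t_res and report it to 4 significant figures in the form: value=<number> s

Q_s = Q / 3600 = 150.9 / 3600 = 0.0419167 kg/s
Mean residence time: t_res = M/Q_s = 3.57 kg / 0.0419167 kg/s = 85.169 s

value=85.17 s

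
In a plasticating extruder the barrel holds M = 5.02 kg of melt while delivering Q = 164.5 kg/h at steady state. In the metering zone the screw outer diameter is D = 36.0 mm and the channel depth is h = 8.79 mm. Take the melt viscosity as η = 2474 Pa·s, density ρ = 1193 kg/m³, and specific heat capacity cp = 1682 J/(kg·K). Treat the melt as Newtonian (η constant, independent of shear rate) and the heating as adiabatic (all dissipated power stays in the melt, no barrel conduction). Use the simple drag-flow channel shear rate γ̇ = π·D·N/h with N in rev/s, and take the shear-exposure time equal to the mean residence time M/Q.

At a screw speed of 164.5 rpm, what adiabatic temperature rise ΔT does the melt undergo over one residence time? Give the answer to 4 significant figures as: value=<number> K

Q_s = Q / 3600 = 164.5 / 3600 = 0.0456944 kg/s
t_res = M / Q_s = 5.02 / 0.0456944 = 109.86 s
Geometry in metres: D = 36.0 mm → 0.036 m, h = 8.79 mm → 0.00879 m; screw speed N = 164.5 rpm = 2.74167 rev/s
γ̇ = π·D·N / h = π · 0.036 · 2.74167 / 0.00879 = 35.2759 s⁻¹
Adiabatic rise: ΔT = η γ̇² t_res / (ρ cp) = 2474·(35.2759)²·109.86 / (1193·1682) = 168.55 K

value=168.6 K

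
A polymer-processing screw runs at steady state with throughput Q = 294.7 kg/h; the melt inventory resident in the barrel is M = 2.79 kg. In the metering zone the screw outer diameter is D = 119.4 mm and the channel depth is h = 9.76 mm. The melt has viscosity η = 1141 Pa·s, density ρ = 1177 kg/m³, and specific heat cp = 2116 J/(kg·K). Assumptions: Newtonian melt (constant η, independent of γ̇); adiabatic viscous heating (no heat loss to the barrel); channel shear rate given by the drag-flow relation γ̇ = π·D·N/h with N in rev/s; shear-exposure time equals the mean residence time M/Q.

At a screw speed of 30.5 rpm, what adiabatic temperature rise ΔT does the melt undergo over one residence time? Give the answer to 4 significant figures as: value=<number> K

value=5.960 K

Throughput in SI: Q_s = 294.7 kg/h ÷ 3600 s/h = 0.0818611 kg/s
Mean residence time: t_res = M/Q_s = 2.79 kg / 0.0818611 kg/s = 34.0821 s
D = 119.4 mm = 0.1194 m;  h = 9.76 mm = 0.00976 m;  N = 30.5 rpm / 60 = 0.508333 rev/s
Shear rate: γ̇ = πDN/h = π·0.1194·0.508333/0.00976 = 19.5368 s⁻¹
ΔT = η·γ̇²·t_res/(ρ·cp) = [1141 × 19.5368² × 34.0821] / [1177 × 2116] = 5.95972 K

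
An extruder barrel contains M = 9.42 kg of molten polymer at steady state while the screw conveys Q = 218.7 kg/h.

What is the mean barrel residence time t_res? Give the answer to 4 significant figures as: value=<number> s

Q_s = Q / 3600 = 218.7 / 3600 = 0.06075 kg/s
Mean residence time: t_res = M/Q_s = 9.42 kg / 0.06075 kg/s = 155.062 s

value=155.1 s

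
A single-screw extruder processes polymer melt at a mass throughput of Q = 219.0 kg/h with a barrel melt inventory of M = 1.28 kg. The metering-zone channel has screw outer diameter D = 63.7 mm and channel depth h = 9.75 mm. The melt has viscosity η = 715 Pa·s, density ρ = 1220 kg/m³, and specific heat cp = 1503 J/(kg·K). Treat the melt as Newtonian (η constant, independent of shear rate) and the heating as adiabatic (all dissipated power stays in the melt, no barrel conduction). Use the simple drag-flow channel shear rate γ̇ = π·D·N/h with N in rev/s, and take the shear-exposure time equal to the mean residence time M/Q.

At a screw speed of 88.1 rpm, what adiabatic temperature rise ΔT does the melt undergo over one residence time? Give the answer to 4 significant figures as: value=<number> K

value=7.452 K

Throughput in SI: Q_s = 219.0 kg/h ÷ 3600 s/h = 0.0608333 kg/s
Mean residence time: t_res = M/Q_s = 1.28 kg / 0.0608333 kg/s = 21.0411 s
D = 63.7 mm = 0.0637 m;  h = 9.75 mm = 0.00975 m;  N = 88.1 rpm / 60 = 1.46833 rev/s
γ̇ = π·D·N / h = π · 0.0637 · 1.46833 / 0.00975 = 30.1376 s⁻¹
ΔT = η·γ̇²·t_res/(ρ·cp) = [715 × 30.1376² × 21.0411] / [1220 × 1503] = 7.45202 K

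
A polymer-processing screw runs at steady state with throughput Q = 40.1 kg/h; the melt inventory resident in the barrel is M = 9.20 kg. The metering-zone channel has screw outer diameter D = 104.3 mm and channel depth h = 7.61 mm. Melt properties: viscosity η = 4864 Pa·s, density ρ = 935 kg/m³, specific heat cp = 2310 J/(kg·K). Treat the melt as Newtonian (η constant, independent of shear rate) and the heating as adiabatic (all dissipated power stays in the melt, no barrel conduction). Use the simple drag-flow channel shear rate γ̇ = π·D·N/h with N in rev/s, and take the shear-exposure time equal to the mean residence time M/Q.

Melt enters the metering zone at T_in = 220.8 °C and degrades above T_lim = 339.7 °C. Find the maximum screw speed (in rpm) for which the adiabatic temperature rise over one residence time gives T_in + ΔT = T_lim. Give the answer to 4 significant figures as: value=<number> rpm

value=11.14 rpm

Q_s = Q / 3600 = 40.1 / 3600 = 0.0111389 kg/s
t_res = M / Q_s = 9.20 / 0.0111389 = 825.935 s
D = 104.3 mm = 0.1043 m;  h = 7.61 mm = 0.00761 m
ΔT_a = T_lim − T_in = 339.7 °C − 220.8 °C = 118.9 K
γ̇_max² = ΔT_a·ρ·cp/(η·t_res) = 118.9·935·2310/(4864·825.935) = 63.9243 s⁻²
γ̇_max = sqrt(63.9243) = 7.99527 s⁻¹
N_max = γ̇_max·h / (π·D) = 7.99527 · 0.00761 / (π · 0.1043) = 0.185688 rev/s = 11.1413 rpm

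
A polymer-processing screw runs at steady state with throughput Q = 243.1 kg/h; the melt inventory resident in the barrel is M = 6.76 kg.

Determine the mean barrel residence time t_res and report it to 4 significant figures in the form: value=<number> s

value=100.1 s

Convert throughput: Q = 243.1 kg/h = 243.1/3600 = 0.0675278 kg/s
Mean residence time: t_res = M/Q_s = 6.76 kg / 0.0675278 kg/s = 100.107 s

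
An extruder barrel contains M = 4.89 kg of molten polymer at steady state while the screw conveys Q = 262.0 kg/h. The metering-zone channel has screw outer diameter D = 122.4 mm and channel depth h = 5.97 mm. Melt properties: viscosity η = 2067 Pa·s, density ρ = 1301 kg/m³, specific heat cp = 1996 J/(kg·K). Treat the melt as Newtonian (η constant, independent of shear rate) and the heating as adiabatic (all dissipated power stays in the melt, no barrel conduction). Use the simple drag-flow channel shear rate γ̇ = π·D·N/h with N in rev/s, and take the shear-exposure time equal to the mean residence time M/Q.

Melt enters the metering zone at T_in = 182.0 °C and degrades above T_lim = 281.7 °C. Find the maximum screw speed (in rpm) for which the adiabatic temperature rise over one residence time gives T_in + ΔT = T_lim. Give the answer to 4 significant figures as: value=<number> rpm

value=40.22 rpm

Throughput in SI: Q_s = 262.0 kg/h ÷ 3600 s/h = 0.0727778 kg/s
Mean residence time: t_res = M/Q_s = 4.89 kg / 0.0727778 kg/s = 67.1908 s
Geometry in SI: D = 122.4 mm → 0.1224 m, h = 5.97 mm → 0.00597 m
ΔT_a = T_lim − T_in = 281.7 °C − 182.0 °C = 99.7 K
Invert ΔT = ηγ̇²t_res/(ρcp) for γ̇: γ̇_max² = ΔT_a ρ cp / (η t_res) = 99.7·1301·1996 / (2067·67.1908) = 1864.16 s⁻²
γ̇_max = sqrt(1864.16) = 43.1759 s⁻¹
N_max = γ̇_max h / (πD) = 43.1759·0.00597/(π·0.1224) = 0.670323 rev/s → ×60 = 40.2194 rpm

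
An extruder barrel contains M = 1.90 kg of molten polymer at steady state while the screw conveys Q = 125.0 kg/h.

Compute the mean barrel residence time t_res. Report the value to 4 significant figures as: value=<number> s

value=54.72 s

Q_s = Q / 3600 = 125.0 / 3600 = 0.0347222 kg/s
t_res = M / Q_s = 1.90 ÷ 0.0347222 = 54.72 s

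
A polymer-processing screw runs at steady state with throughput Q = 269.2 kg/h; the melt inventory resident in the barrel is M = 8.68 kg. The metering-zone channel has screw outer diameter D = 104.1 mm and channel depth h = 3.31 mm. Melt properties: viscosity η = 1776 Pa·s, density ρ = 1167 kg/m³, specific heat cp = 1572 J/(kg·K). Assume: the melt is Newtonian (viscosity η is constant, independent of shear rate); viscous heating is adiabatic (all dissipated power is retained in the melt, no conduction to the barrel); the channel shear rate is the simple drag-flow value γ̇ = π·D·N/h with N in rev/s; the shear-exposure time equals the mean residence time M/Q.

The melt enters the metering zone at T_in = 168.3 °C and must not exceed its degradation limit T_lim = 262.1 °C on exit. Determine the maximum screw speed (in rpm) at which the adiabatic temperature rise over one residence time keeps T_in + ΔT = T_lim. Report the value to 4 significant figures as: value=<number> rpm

value=17.54 rpm

Convert throughput: Q = 269.2 kg/h = 269.2/3600 = 0.0747778 kg/s
t_res = M / Q_s = 8.68 ÷ 0.0747778 = 116.077 s
D = 104.1 mm = 0.1041 m;  h = 3.31 mm = 0.00331 m
ΔT_a = T_lim − T_in = 262.1 − 168.3 = 93.8 K
γ̇_max² = ΔT_a·ρ·cp / (η·t_res) = [93.8 × 1167 × 1572] / [1776 × 116.077] = 834.711 s⁻²
γ̇_max = √834.711 = 28.8914 s⁻¹
Solve γ̇ = πDN/h for N: N_max = γ̇_max·h/(π·D) = 28.8914 × 0.00331 / (π × 0.1041) = 0.292412 rev/s = 17.5447 rpm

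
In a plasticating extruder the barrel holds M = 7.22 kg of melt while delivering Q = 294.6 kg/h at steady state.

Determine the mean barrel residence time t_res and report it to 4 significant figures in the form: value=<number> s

Convert throughput: Q = 294.6 kg/h = 294.6/3600 = 0.0818333 kg/s
Mean residence time: t_res = M/Q_s = 7.22 kg / 0.0818333 kg/s = 88.2281 s

value=88.23 s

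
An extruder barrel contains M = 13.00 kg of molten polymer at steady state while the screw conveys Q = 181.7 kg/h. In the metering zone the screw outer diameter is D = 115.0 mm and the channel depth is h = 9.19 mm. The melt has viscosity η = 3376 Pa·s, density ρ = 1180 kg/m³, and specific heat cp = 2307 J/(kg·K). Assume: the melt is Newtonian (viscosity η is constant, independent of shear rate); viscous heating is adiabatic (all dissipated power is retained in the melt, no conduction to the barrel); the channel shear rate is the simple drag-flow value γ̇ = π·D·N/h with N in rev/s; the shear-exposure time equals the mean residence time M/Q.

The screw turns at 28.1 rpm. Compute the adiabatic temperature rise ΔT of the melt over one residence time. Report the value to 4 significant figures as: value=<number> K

value=108.3 K

Convert throughput: Q = 181.7 kg/h = 181.7/3600 = 0.0504722 kg/s
t_res = M / Q_s = 13.00 / 0.0504722 = 257.567 s
Convert to SI: D = 0.115 m, h = 0.00919 m, N = 28.1/60 = 0.468333 rev/s
Shear rate: γ̇ = πDN/h = π·0.115·0.468333/0.00919 = 18.4114 s⁻¹
ΔT = η·γ̇²·t_res/(ρ·cp) = [3376 × 18.4114² × 257.567] / [1180 × 2307] = 108.278 K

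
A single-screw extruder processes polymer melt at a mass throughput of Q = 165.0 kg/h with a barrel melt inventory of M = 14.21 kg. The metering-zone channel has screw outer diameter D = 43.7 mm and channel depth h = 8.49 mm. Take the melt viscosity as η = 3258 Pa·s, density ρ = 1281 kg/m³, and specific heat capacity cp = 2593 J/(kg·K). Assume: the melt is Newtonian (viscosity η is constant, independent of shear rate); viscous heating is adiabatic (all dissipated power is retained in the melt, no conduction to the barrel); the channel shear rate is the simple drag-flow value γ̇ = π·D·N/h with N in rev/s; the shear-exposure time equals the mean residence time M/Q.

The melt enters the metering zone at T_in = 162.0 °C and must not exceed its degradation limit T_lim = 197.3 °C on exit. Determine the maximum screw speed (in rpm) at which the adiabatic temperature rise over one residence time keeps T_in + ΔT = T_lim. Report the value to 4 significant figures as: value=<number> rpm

Throughput in SI: Q_s = 165.0 kg/h ÷ 3600 s/h = 0.0458333 kg/s
t_res = M / Q_s = 14.21 / 0.0458333 = 310.036 s
D = 43.7 mm = 0.0437 m;  h = 8.49 mm = 0.00849 m
ΔT_a = T_lim − T_in = 197.3 − 162.0 = 35.3 K
γ̇_max² = ΔT_a·ρ·cp / (η·t_res) = [35.3 × 1281 × 2593] / [3258 × 310.036] = 116.081 s⁻²
γ̇_max = sqrt(116.081) = 10.7741 s⁻¹
N_max = γ̇_max h / (πD) = 10.7741·0.00849/(π·0.0437) = 0.666281 rev/s → ×60 = 39.9769 rpm

value=39.98 rpm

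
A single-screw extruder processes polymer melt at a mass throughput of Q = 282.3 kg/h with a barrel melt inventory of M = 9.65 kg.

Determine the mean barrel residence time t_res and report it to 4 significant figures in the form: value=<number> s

Convert throughput: Q = 282.3 kg/h = 282.3/3600 = 0.0784167 kg/s
Mean residence time: t_res = M/Q_s = 9.65 kg / 0.0784167 kg/s = 123.061 s

value=123.1 s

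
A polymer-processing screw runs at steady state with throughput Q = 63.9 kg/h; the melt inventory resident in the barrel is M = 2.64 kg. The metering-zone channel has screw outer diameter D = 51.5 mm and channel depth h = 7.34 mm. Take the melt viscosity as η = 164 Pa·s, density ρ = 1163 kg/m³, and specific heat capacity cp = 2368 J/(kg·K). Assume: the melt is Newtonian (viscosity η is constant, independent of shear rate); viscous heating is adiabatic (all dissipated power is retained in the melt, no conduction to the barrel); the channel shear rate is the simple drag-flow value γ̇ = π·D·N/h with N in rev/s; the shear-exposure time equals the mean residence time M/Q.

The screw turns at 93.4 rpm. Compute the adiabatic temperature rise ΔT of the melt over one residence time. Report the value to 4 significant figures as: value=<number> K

value=10.43 K

Throughput in SI: Q_s = 63.9 kg/h ÷ 3600 s/h = 0.01775 kg/s
Mean residence time: t_res = M/Q_s = 2.64 kg / 0.01775 kg/s = 148.732 s
Geometry in metres: D = 51.5 mm → 0.0515 m, h = 7.34 mm → 0.00734 m; screw speed N = 93.4 rpm = 1.55667 rev/s
γ̇ = π D N / h = (π)(0.0515)(1.55667) / 0.00734 = 34.3128 s⁻¹
ΔT = η·γ̇²·t_res / (ρ·cp) = 164 · (34.3128)² · 148.732 / (1163 · 2368) = 10.428 K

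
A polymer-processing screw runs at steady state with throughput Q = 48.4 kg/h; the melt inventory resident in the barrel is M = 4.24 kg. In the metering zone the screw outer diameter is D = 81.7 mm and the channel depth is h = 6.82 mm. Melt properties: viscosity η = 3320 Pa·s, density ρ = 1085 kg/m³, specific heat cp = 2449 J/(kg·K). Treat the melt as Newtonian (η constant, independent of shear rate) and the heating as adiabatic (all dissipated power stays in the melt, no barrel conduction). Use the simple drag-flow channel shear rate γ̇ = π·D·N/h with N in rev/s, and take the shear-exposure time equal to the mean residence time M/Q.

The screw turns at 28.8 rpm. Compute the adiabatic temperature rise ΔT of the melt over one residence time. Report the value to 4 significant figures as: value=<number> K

value=128.6 K

Q_s = Q / 3600 = 48.4 / 3600 = 0.0134444 kg/s
t_res = M / Q_s = 4.24 ÷ 0.0134444 = 315.372 s
Geometry in metres: D = 81.7 mm → 0.0817 m, h = 6.82 mm → 0.00682 m; screw speed N = 28.8 rpm = 0.48 rev/s
Shear rate: γ̇ = πDN/h = π·0.0817·0.48/0.00682 = 18.0646 s⁻¹
Adiabatic rise: ΔT = η γ̇² t_res / (ρ cp) = 3320·(18.0646)²·315.372 / (1085·2449) = 128.588 K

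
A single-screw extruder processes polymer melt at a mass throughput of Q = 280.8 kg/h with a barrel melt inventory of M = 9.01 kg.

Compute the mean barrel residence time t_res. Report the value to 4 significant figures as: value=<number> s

value=115.5 s

Q_s = Q / 3600 = 280.8 / 3600 = 0.078 kg/s
t_res = M / Q_s = 9.01 / 0.078 = 115.513 s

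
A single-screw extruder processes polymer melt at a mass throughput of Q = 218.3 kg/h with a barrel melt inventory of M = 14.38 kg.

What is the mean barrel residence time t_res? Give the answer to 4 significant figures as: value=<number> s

value=237.1 s

Throughput in SI: Q_s = 218.3 kg/h ÷ 3600 s/h = 0.0606389 kg/s
t_res = M / Q_s = 14.38 ÷ 0.0606389 = 237.142 s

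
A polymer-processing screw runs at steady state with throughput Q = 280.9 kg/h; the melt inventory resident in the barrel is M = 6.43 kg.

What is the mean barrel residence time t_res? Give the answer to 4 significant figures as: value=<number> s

value=82.41 s

Throughput in SI: Q_s = 280.9 kg/h ÷ 3600 s/h = 0.0780278 kg/s
t_res = M / Q_s = 6.43 / 0.0780278 = 82.4066 s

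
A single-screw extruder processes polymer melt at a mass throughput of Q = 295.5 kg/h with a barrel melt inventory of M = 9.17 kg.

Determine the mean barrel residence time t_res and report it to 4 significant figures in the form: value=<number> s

Q_s = Q / 3600 = 295.5 / 3600 = 0.0820833 kg/s
Mean residence time: t_res = M/Q_s = 9.17 kg / 0.0820833 kg/s = 111.716 s

value=111.7 s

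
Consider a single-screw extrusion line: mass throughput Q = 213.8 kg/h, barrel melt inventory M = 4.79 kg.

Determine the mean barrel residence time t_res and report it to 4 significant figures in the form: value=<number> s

Throughput in SI: Q_s = 213.8 kg/h ÷ 3600 s/h = 0.0593889 kg/s
t_res = M / Q_s = 4.79 / 0.0593889 = 80.6548 s

value=80.65 s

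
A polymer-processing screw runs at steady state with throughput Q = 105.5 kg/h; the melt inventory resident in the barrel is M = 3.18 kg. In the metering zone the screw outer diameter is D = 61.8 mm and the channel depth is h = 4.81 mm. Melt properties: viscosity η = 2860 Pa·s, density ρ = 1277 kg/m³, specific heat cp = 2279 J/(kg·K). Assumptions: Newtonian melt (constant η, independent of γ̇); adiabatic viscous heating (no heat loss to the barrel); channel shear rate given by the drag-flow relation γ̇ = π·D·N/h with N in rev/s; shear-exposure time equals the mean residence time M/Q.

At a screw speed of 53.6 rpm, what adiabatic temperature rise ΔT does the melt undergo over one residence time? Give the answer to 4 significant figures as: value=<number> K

value=138.7 K

Convert throughput: Q = 105.5 kg/h = 105.5/3600 = 0.0293056 kg/s
t_res = M / Q_s = 3.18 ÷ 0.0293056 = 108.512 s
Geometry in metres: D = 61.8 mm → 0.0618 m, h = 4.81 mm → 0.00481 m; screw speed N = 53.6 rpm = 0.893333 rev/s
γ̇ = π D N / h = (π)(0.0618)(0.893333) / 0.00481 = 36.0584 s⁻¹
ΔT = η·γ̇²·t_res / (ρ·cp) = 2860 · (36.0584)² · 108.512 / (1277 · 2279) = 138.651 K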